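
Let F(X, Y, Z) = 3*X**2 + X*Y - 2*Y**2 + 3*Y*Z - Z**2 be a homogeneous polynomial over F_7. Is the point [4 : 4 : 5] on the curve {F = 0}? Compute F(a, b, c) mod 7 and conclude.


F(4,4,5) ≡ 4 (mod 7); P is NOT on the curve.

Evaluate F(4, 4, 5) term-by-term (mod 7).
  3*X**2 ↦ 3·16·1·1 = 48
  X*Y ↦ 1·4·4·1 = 16
  -2*Y**2 ↦ -2·1·16·1 = -32
  3*Y*Z ↦ 3·1·4·5 = 60
  -Z**2 ↦ -1·1·1·25 = -25
Sum: F(4, 4, 5) = (48) + (16) + (-32) + (60) + (-25) = 67.
Reducing mod 7: 67 ≡ 4 (mod 7).
Since F(a, b, c) ≡ 4 ≠ 0 (mod 7), P does NOT lie on the curve.


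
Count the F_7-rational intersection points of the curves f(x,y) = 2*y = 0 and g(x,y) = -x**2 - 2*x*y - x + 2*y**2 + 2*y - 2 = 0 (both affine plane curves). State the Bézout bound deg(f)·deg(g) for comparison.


Common zeros: {(3, 0)}; count = 1; Bézout bound = 2.

deg(f) = 1, deg(g) = 2, so Bézout bound = 2.
Scan x ∈ F_7. For each x, list the y ∈ F_7 with f(x, y) ≡ 0 and those with g(x, y) ≡ 0 (mod 7); the common zeros in that column are the intersection.
  x = 0: f ≡ 0 at y ∈ {0}; g ≡ 0 at y ∈ ∅; common: ∅.
  x = 1: f ≡ 0 at y ∈ {0}; g ≡ 0 at y ∈ {3, 4}; common: ∅.
  x = 2: f ≡ 0 at y ∈ {0}; g ≡ 0 at y ∈ ∅; common: ∅.
  x = 3: f ≡ 0 at y ∈ {0}; g ≡ 0 at y ∈ {0, 2}; common: {0}.
  x = 4: f ≡ 0 at y ∈ {0}; g ≡ 0 at y ∈ {4, 6}; common: ∅.
  x = 5: f ≡ 0 at y ∈ {0}; g ≡ 0 at y ∈ ∅; common: ∅.
  x = 6: f ≡ 0 at y ∈ {0}; g ≡ 0 at y ∈ {2, 3}; common: ∅.
Collecting: common zeros = {(3, 0)}, so the count is 1.
Comparison with the Bézout bound: 1 ≤ 2 = deg(f)·deg(g), as expected for curves with no common component (the affine F_7-count falls short of the bound because intersections may lie at infinity, over extension fields, or carry multiplicity).


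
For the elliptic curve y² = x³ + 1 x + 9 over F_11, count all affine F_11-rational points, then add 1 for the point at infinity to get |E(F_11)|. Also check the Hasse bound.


Affine points = {(0, 3), (0, 8), (1, 0), (4, 0), (6, 0), (8, 1), (8, 10)}; affine count = 7; |E(F_11)| = 8.

Discriminant check: Δ ∝ 4a³ + 27b² = 4·1³ + 27·9² = 4·1 + 27·81 ≡ 2 (mod 11). Nonzero ⇒ E is nonsingular.
For each x ∈ F_11, compute rhs = x³ + 1·x + 9 mod 11, then count y ∈ F_11 with y² ≡ rhs.
  x = 0: rhs = 9, matching y values: 3, 8 (2 points).
  x = 1: rhs = 0, matching y values: 0 (1 points).
  x = 2: rhs = 8, matching y values: none (0 points).
  x = 3: rhs = 6, matching y values: none (0 points).
  x = 4: rhs = 0, matching y values: 0 (1 points).
  x = 5: rhs = 7, matching y values: none (0 points).
  x = 6: rhs = 0, matching y values: 0 (1 points).
  x = 7: rhs = 7, matching y values: none (0 points).
  x = 8: rhs = 1, matching y values: 1, 10 (2 points).
  x = 9: rhs = 10, matching y values: none (0 points).
  x = 10: rhs = 7, matching y values: none (0 points).
Total affine count: 7.
Full point count |E(F_11)| = 7 + 1 = 8.
Hasse bound: |8 − (11+1)| = |-4| = 4 ≤ 2√11 ≈ 6.6332 ✓.


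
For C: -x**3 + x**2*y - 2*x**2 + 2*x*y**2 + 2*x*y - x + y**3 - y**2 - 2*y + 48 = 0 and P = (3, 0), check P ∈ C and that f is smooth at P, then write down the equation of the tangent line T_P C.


Tangent line at P: -40*x + 13*y + 120 = 0.

Step 1: f(3, 0) = 0, so P lies on C.
Step 2: partial derivatives
  f_x(x, y) = -3*x**2 + 2*x*y - 4*x + 2*y**2 + 2*y - 1, f_y(x, y) = x**2 + 4*x*y + 2*x + 3*y**2 - 2*y - 2.
  f_x(P) = -40, f_y(P) = 13 (gradient nonzero, so P is smooth).
Step 3: tangent line at P: -40·(x − 3) + 13·(y − 0) = 0.
Expanding: -40*x + 13*y + 120 = 0.


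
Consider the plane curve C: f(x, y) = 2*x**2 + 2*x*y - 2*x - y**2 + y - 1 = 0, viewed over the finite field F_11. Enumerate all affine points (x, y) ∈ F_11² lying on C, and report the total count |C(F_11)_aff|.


Affine F_11-points: {(1, 5), (1, 9), (2, 7), (2, 9), (3, 0), (3, 7), (6, 5), (6, 8), (9, 0), (9, 8)}; count = 10.

For each of the 121 pairs (x, y) ∈ F_11², evaluate f(x, y) mod 11. Record the zeros.
  x = 0: [0↦10, 1↦10, 2↦8, 3↦4, 4↦9, 5↦1, 6↦2, 7↦1, 8↦9, 9↦4, 10↦8]  zeros at y ∈ ∅
  x = 1: [0↦10, 1↦1, 2↦1, 3↦10, 4↦6, 5↦0, 6↦3, 7↦4, 8↦3, 9↦0, 10↦6]  zeros at y ∈ {5, 9}
  x = 2: [0↦3, 1↦7, 2↦9, 3↦9, 4↦7, 5↦3, 6↦8, 7↦0, 8↦1, 9↦0, 10↦8]  zeros at y ∈ {7, 9}
  x = 3: [0↦0, 1↦6, 2↦10, 3↦1, 4↦1, 5↦10, 6↦6, 7↦0, 8↦3, 9↦4, 10↦3]  zeros at y ∈ {0, 7}
  x = 4: [0↦1, 1↦9, 2↦4, 3↦8, 4↦10, 5↦10, 6↦8, 7↦4, 8↦9, 9↦1, 10↦2]  zeros at y ∈ ∅
  x = 5: [0↦6, 1↦5, 2↦2, 3↦8, 4↦1, 5↦3, 6↦3, 7↦1, 8↦8, 9↦2, 10↦5]  zeros at y ∈ ∅
  x = 6: [0↦4, 1↦5, 2↦4, 3↦1, 4↦7, 5↦0, 6↦2, 7↦2, 8↦0, 9↦7, 10↦1]  zeros at y ∈ {5, 8}
  x = 7: [0↦6, 1↦9, 2↦10, 3↦9, 4↦6, 5↦1, 6↦5, 7↦7, 8↦7, 9↦5, 10↦1]  zeros at y ∈ ∅
  x = 8: [0↦1, 1↦6, 2↦9, 3↦10, 4↦9, 5↦6, 6↦1, 7↦5, 8↦7, 9↦7, 10↦5]  zeros at y ∈ ∅
  x = 9: [0↦0, 1↦7, 2↦1, 3↦4, 4↦5, 5↦4, 6↦1, 7↦7, 8↦0, 9↦2, 10↦2]  zeros at y ∈ {0, 8}
  x = 10: [0↦3, 1↦1, 2↦8, 3↦2, 4↦5, 5↦6, 6↦5, 7↦2, 8↦8, 9↦1, 10↦3]  zeros at y ∈ ∅
Collecting zeros: affine points = {(1, 5), (1, 9), (2, 7), (2, 9), (3, 0), (3, 7), (6, 5), (6, 8), (9, 0), (9, 8)}.
Total count |C(F_11)_aff| = 10.


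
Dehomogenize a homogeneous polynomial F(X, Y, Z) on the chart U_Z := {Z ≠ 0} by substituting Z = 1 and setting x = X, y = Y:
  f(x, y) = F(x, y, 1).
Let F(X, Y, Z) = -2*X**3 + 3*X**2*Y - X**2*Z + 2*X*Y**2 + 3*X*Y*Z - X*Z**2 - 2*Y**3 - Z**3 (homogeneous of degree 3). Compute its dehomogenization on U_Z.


f(x, y) = -2*x**3 + 3*x**2*y - x**2 + 2*x*y**2 + 3*x*y - x - 2*y**3 - 1

On U_Z we set Z = 1. Each monomial c·X^i·Y^j·Z^k in F becomes c·x^i·y^j·1^k = c·x^i·y^j.
Substituting Z = 1: F(X, Y, 1) = -2*x**3 + 3*x**2*y - x**2 + 2*x*y**2 + 3*x*y - x - 2*y**3 - 1.
Note: deg(f) ≤ deg(F) = 3; strict inequality happens when F is divisible by Z (lost terms).


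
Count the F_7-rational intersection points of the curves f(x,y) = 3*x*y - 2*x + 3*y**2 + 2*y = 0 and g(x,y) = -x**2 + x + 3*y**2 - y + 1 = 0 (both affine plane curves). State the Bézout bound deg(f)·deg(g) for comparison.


Common zeros: ∅; count = 0; Bézout bound = 4.

deg(f) = 2, deg(g) = 2, so Bézout bound = 4.
Scan x ∈ F_7. For each x, list the y ∈ F_7 with f(x, y) ≡ 0 and those with g(x, y) ≡ 0 (mod 7); the common zeros in that column are the intersection.
  x = 0: f ≡ 0 at y ∈ {0, 4}; g ≡ 0 at y ∈ ∅; common: ∅.
  x = 1: f ≡ 0 at y ∈ {5}; g ≡ 0 at y ∈ ∅; common: ∅.
  x = 2: f ≡ 0 at y ∈ {1}; g ≡ 0 at y ∈ ∅; common: ∅.
  x = 3: f ≡ 0 at y ∈ {2, 6}; g ≡ 0 at y ∈ ∅; common: ∅.
  x = 4: f ≡ 0 at y ∈ ∅; g ≡ 0 at y ∈ {6}; common: ∅.
  x = 5: f ≡ 0 at y ∈ ∅; g ≡ 0 at y ∈ ∅; common: ∅.
  x = 6: f ≡ 0 at y ∈ ∅; g ≡ 0 at y ∈ ∅; common: ∅.
Collecting: common zeros = ∅, so the count is 0.
Comparison with the Bézout bound: 0 ≤ 4 = deg(f)·deg(g), as expected for curves with no common component (the affine F_7-count falls short of the bound because intersections may lie at infinity, over extension fields, or carry multiplicity).


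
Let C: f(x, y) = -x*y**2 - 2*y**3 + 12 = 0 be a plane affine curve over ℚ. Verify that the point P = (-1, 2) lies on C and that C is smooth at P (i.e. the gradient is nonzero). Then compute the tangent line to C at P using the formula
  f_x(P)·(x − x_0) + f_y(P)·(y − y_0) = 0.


Tangent line at P: -4*x - 20*y + 36 = 0.

Step 1: f(-1, 2) = 0, so P lies on C.
Step 2: partial derivatives
  f_x(x, y) = -y**2, f_y(x, y) = -2*x*y - 6*y**2.
  f_x(P) = -4, f_y(P) = -20 (gradient nonzero, so P is smooth).
Step 3: tangent line at P: -4·(x − -1) + -20·(y − 2) = 0.
Expanding: -4*x - 20*y + 36 = 0.


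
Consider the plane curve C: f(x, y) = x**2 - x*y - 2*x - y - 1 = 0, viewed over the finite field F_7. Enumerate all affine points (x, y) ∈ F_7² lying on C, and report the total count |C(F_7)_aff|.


Affine F_7-points: {(0, 6), (1, 6), (2, 2), (3, 4), (4, 0), (5, 0)}; count = 6.

For each of the 49 pairs (x, y) ∈ F_7², evaluate f(x, y) mod 7. Record the zeros.
  x = 0: [0↦6, 1↦5, 2↦4, 3↦3, 4↦2, 5↦1, 6↦0]  zeros at y ∈ {6}
  x = 1: [0↦5, 1↦3, 2↦1, 3↦6, 4↦4, 5↦2, 6↦0]  zeros at y ∈ {6}
  x = 2: [0↦6, 1↦3, 2↦0, 3↦4, 4↦1, 5↦5, 6↦2]  zeros at y ∈ {2}
  x = 3: [0↦2, 1↦5, 2↦1, 3↦4, 4↦0, 5↦3, 6↦6]  zeros at y ∈ {4}
  x = 4: [0↦0, 1↦2, 2↦4, 3↦6, 4↦1, 5↦3, 6↦5]  zeros at y ∈ {0}
  x = 5: [0↦0, 1↦1, 2↦2, 3↦3, 4↦4, 5↦5, 6↦6]  zeros at y ∈ {0}
  x = 6: [0↦2, 1↦2, 2↦2, 3↦2, 4↦2, 5↦2, 6↦2]  zeros at y ∈ ∅
Collecting zeros: affine points = {(0, 6), (1, 6), (2, 2), (3, 4), (4, 0), (5, 0)}.
Total count |C(F_7)_aff| = 6.


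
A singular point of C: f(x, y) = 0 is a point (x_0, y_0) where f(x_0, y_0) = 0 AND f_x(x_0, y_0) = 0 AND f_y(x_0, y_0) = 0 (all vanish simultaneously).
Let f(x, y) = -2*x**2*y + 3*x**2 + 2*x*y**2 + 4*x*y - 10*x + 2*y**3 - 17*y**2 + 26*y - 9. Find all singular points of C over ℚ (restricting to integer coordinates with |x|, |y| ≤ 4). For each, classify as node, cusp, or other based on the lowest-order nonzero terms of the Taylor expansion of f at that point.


Singular points: {(3, 2)}; classification: node.

Compute partial derivatives:
  f_x = -4*x*y + 6*x + 2*y**2 + 4*y - 10.
  f_y = -2*x**2 + 4*x*y + 4*x + 6*y**2 - 34*y + 26.
Scan x_0 ∈ {−4, ..., 4}. For each x_0, f_y(x_0, y) is a polynomial in y; find its integer roots y ∈ {−4, ..., 4}, then test f_x and f at those candidates.
  x = -4: f_y(-4, y) = 6*y**2 - 50*y - 22; no integer root y with |y| ≤ 4.
  x = -3: f_y(-3, y) = 6*y**2 - 46*y - 4; no integer root y with |y| ≤ 4.
  x = -2: f_y(-2, y) = 6*y**2 - 42*y + 10; no integer root y with |y| ≤ 4.
  x = -1: f_y(-1, y) = 6*y**2 - 38*y + 20; no integer root y with |y| ≤ 4.
  x = 0: f_y(0, y) = 6*y**2 - 34*y + 26; no integer root y with |y| ≤ 4.
  x = 1: f_y(1, y) = 6*y**2 - 30*y + 28; no integer root y with |y| ≤ 4.
  x = 2: f_y(2, y) = 6*y**2 - 26*y + 26; no integer root y with |y| ≤ 4.
  x = 3: f_y(3, y) = 6*y**2 - 22*y + 20; vanishes at y ∈ {2}. (3, 2): f_x = 0, f = 0 — SINGULAR.
  x = 4: f_y(4, y) = 6*y**2 - 18*y + 10; no integer root y with |y| ≤ 4.
Only singular point on the grid: (3, 2).
Classify: substitute x = 3 + u, y = 2 + v and expand: f = -2*u**2*v - u**2 + 2*u*v**2 + 2*v**3 + v**2.
No constant or linear terms (consistent with a singular point). Quadratic part: -u**2 + v**2. Cubic part: -2*u**2*v + 2*u*v**2 + 2*v**3.
The quadratic part v**2 - u**2 = (v − u)(v + u) splits into two distinct linear factors, so there are two distinct tangent lines y − 2 = ±(x − 3) — this is a node (ordinary double point).
Classification: node.


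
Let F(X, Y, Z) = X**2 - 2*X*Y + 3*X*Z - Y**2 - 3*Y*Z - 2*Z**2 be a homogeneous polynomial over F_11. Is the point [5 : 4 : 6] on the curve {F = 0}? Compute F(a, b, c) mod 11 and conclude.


F(5,4,6) ≡ 3 (mod 11); P is NOT on the curve.

Evaluate F(5, 4, 6) term-by-term (mod 11).
  X**2 ↦ 1·25·1·1 = 25
  -2*X*Y ↦ -2·5·4·1 = -40
  3*X*Z ↦ 3·5·1·6 = 90
  -Y**2 ↦ -1·1·16·1 = -16
  -3*Y*Z ↦ -3·1·4·6 = -72
  -2*Z**2 ↦ -2·1·1·36 = -72
Sum: F(5, 4, 6) = (25) + (-40) + (90) + (-16) + (-72) + (-72) = -85.
Reducing mod 11: -85 ≡ 3 (mod 11).
Since F(a, b, c) ≡ 3 ≠ 0 (mod 11), P does NOT lie on the curve.


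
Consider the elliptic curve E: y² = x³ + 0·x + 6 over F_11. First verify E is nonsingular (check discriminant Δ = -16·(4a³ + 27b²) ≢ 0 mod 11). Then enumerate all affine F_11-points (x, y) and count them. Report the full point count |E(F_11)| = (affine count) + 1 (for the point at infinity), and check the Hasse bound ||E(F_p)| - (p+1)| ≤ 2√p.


Affine points = {(2, 5), (2, 6), (3, 0), (4, 2), (4, 9), (8, 1), (8, 10), (9, 3), (9, 8), (10, 4), (10, 7)}; affine count = 11; |E(F_11)| = 12.

Discriminant check: Δ ∝ 4a³ + 27b² = 4·0³ + 27·6² = 4·0 + 27·36 ≡ 4 (mod 11). Nonzero ⇒ E is nonsingular.
For each x ∈ F_11, compute rhs = x³ + 0·x + 6 mod 11, then count y ∈ F_11 with y² ≡ rhs.
  x = 0: rhs = 6, matching y values: none (0 points).
  x = 1: rhs = 7, matching y values: none (0 points).
  x = 2: rhs = 3, matching y values: 5, 6 (2 points).
  x = 3: rhs = 0, matching y values: 0 (1 points).
  x = 4: rhs = 4, matching y values: 2, 9 (2 points).
  x = 5: rhs = 10, matching y values: none (0 points).
  x = 6: rhs = 2, matching y values: none (0 points).
  x = 7: rhs = 8, matching y values: none (0 points).
  x = 8: rhs = 1, matching y values: 1, 10 (2 points).
  x = 9: rhs = 9, matching y values: 3, 8 (2 points).
  x = 10: rhs = 5, matching y values: 4, 7 (2 points).
Total affine count: 11.
Full point count |E(F_11)| = 11 + 1 = 12.
Hasse bound: |12 − (11+1)| = |0| = 0 ≤ 2√11 ≈ 6.6332 ✓.


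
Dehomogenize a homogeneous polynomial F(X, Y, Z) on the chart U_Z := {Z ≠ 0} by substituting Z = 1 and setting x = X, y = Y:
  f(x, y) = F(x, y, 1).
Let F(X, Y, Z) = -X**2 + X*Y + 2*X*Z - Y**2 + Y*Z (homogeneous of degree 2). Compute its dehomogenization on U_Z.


f(x, y) = -x**2 + x*y + 2*x - y**2 + y

On U_Z we set Z = 1. Each monomial c·X^i·Y^j·Z^k in F becomes c·x^i·y^j·1^k = c·x^i·y^j.
Substituting Z = 1: F(X, Y, 1) = -x**2 + x*y + 2*x - y**2 + y.
Note: deg(f) ≤ deg(F) = 2; strict inequality happens when F is divisible by Z (lost terms).


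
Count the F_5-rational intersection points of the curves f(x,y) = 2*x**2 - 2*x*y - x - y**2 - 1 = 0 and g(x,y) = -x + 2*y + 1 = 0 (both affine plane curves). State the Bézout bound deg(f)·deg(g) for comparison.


Common zeros: {(0, 2), (1, 0)}; count = 2; Bézout bound = 2.

deg(f) = 2, deg(g) = 1, so Bézout bound = 2.
Scan x ∈ F_5. For each x, list the y ∈ F_5 with f(x, y) ≡ 0 and those with g(x, y) ≡ 0 (mod 5); the common zeros in that column are the intersection.
  x = 0: f ≡ 0 at y ∈ {2, 3}; g ≡ 0 at y ∈ {2}; common: {2}.
  x = 1: f ≡ 0 at y ∈ {0, 3}; g ≡ 0 at y ∈ {0}; common: {0}.
  x = 2: f ≡ 0 at y ∈ {0, 1}; g ≡ 0 at y ∈ {3}; common: ∅.
  x = 3: f ≡ 0 at y ∈ ∅; g ≡ 0 at y ∈ {1}; common: ∅.
  x = 4: f ≡ 0 at y ∈ ∅; g ≡ 0 at y ∈ {4}; common: ∅.
Collecting: common zeros = {(0, 2), (1, 0)}, so the count is 2.
Comparison with the Bézout bound: 2 ≤ 2 = deg(f)·deg(g), as expected for curves with no common component (the bound is attained).


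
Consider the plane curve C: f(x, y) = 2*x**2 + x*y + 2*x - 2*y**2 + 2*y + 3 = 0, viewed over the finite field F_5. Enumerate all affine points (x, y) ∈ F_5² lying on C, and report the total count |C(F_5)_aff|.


Affine F_5-points: {(1, 2), (2, 0), (2, 2), (3, 1), (3, 4), (4, 4)}; count = 6.

For each of the 25 pairs (x, y) ∈ F_5², evaluate f(x, y) mod 5. Record the zeros.
  x = 0: [0↦3, 1↦3, 2↦4, 3↦1, 4↦4]  zeros at y ∈ ∅
  x = 1: [0↦2, 1↦3, 2↦0, 3↦3, 4↦2]  zeros at y ∈ {2}
  x = 2: [0↦0, 1↦2, 2↦0, 3↦4, 4↦4]  zeros at y ∈ {0, 2}
  x = 3: [0↦2, 1↦0, 2↦4, 3↦4, 4↦0]  zeros at y ∈ {1, 4}
  x = 4: [0↦3, 1↦2, 2↦2, 3↦3, 4↦0]  zeros at y ∈ {4}
Collecting zeros: affine points = {(1, 2), (2, 0), (2, 2), (3, 1), (3, 4), (4, 4)}.
Total count |C(F_5)_aff| = 6.


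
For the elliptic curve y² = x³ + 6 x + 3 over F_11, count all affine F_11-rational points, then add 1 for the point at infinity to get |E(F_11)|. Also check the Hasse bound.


Affine points = {(0, 5), (0, 6), (2, 1), (2, 10), (3, 2), (3, 9), (4, 5), (4, 6), (5, 2), (5, 9), (7, 5), (7, 6), (9, 4), (9, 7)}; affine count = 14; |E(F_11)| = 15.

Discriminant check: Δ ∝ 4a³ + 27b² = 4·6³ + 27·3² = 4·216 + 27·9 ≡ 7 (mod 11). Nonzero ⇒ E is nonsingular.
For each x ∈ F_11, compute rhs = x³ + 6·x + 3 mod 11, then count y ∈ F_11 with y² ≡ rhs.
  x = 0: rhs = 3, matching y values: 5, 6 (2 points).
  x = 1: rhs = 10, matching y values: none (0 points).
  x = 2: rhs = 1, matching y values: 1, 10 (2 points).
  x = 3: rhs = 4, matching y values: 2, 9 (2 points).
  x = 4: rhs = 3, matching y values: 5, 6 (2 points).
  x = 5: rhs = 4, matching y values: 2, 9 (2 points).
  x = 6: rhs = 2, matching y values: none (0 points).
  x = 7: rhs = 3, matching y values: 5, 6 (2 points).
  x = 8: rhs = 2, matching y values: none (0 points).
  x = 9: rhs = 5, matching y values: 4, 7 (2 points).
  x = 10: rhs = 7, matching y values: none (0 points).
Total affine count: 14.
Full point count |E(F_11)| = 14 + 1 = 15.
Hasse bound: |15 − (11+1)| = |3| = 3 ≤ 2√11 ≈ 6.6332 ✓.


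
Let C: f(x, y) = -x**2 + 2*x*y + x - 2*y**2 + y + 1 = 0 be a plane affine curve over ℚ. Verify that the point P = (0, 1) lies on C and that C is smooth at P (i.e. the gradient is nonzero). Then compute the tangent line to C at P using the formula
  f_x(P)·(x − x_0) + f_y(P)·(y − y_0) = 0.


Tangent line at P: 3*x - 3*y + 3 = 0.

Step 1: f(0, 1) = 0, so P lies on C.
Step 2: partial derivatives
  f_x(x, y) = -2*x + 2*y + 1, f_y(x, y) = 2*x - 4*y + 1.
  f_x(P) = 3, f_y(P) = -3 (gradient nonzero, so P is smooth).
Step 3: tangent line at P: 3·(x − 0) + -3·(y − 1) = 0.
Expanding: 3*x - 3*y + 3 = 0.


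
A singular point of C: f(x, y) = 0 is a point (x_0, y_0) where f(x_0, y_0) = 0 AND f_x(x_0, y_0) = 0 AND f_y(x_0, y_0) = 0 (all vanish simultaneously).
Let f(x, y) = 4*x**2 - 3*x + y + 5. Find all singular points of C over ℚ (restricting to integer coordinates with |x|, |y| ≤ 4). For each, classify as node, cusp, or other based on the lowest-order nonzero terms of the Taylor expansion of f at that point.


No singular points in the scanned grid; C is smooth there.

Compute partial derivatives:
  f_x = 8*x - 3.
  f_y = 1.
f_y = 1 is a nonzero constant, so f_y never vanishes: no point (x, y) can satisfy f = f_x = f_y = 0. In particular no (x, y) ∈ {−4, ..., 4}² is singular; the curve is smooth.


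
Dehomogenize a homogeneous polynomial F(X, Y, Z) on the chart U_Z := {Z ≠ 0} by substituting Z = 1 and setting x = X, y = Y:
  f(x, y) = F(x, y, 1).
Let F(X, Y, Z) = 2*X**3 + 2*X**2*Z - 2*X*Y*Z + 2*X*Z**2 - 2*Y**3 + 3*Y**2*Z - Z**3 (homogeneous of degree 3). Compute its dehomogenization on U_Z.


f(x, y) = 2*x**3 + 2*x**2 - 2*x*y + 2*x - 2*y**3 + 3*y**2 - 1

On U_Z we set Z = 1. Each monomial c·X^i·Y^j·Z^k in F becomes c·x^i·y^j·1^k = c·x^i·y^j.
Substituting Z = 1: F(X, Y, 1) = 2*x**3 + 2*x**2 - 2*x*y + 2*x - 2*y**3 + 3*y**2 - 1.
Note: deg(f) ≤ deg(F) = 3; strict inequality happens when F is divisible by Z (lost terms).


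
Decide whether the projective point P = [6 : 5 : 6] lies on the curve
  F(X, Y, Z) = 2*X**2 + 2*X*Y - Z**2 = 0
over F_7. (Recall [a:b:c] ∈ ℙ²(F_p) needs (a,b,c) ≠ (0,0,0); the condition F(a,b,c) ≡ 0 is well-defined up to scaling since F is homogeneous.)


F(6,5,6) ≡ 5 (mod 7); P is NOT on the curve.

Evaluate F(6, 5, 6) term-by-term (mod 7).
  2*X**2 ↦ 2·36·1·1 = 72
  2*X*Y ↦ 2·6·5·1 = 60
  -Z**2 ↦ -1·1·1·36 = -36
Sum: F(6, 5, 6) = (72) + (60) + (-36) = 96.
Reducing mod 7: 96 ≡ 5 (mod 7).
Since F(a, b, c) ≡ 5 ≠ 0 (mod 7), P does NOT lie on the curve.


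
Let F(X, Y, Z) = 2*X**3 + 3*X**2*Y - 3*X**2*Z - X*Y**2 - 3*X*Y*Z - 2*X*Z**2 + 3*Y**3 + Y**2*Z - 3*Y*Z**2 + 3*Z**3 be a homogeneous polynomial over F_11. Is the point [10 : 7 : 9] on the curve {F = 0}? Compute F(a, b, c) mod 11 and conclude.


F(10,7,9) ≡ 5 (mod 11); P is NOT on the curve.

Evaluate F(10, 7, 9) term-by-term (mod 11).
  2*X**3 ↦ 2·1000·1·1 = 2000
  3*X**2*Y ↦ 3·100·7·1 = 2100
  -3*X**2*Z ↦ -3·100·1·9 = -2700
  -X*Y**2 ↦ -1·10·49·1 = -490
  -3*X*Y*Z ↦ -3·10·7·9 = -1890
  -2*X*Z**2 ↦ -2·10·1·81 = -1620
  3*Y**3 ↦ 3·1·343·1 = 1029
  Y**2*Z ↦ 1·1·49·9 = 441
  -3*Y*Z**2 ↦ -3·1·7·81 = -1701
  3*Z**3 ↦ 3·1·1·729 = 2187
Sum: F(10, 7, 9) = (2000) + (2100) + (-2700) + (-490) + (-1890) + (-1620) + (1029) + (441) + (-1701) + (2187) = -644.
Reducing mod 11: -644 ≡ 5 (mod 11).
Since F(a, b, c) ≡ 5 ≠ 0 (mod 11), P does NOT lie on the curve.


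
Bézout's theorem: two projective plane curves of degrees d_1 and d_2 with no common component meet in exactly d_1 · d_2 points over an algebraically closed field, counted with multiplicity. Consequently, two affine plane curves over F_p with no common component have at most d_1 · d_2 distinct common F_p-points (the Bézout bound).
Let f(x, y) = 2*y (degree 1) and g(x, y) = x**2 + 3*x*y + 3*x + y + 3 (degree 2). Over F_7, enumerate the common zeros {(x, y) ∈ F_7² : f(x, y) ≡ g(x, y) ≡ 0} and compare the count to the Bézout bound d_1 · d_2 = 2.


Common zeros: {(1, 0), (3, 0)}; count = 2; Bézout bound = 2.

deg(f) = 1, deg(g) = 2, so Bézout bound = 2.
Scan x ∈ F_7. For each x, list the y ∈ F_7 with f(x, y) ≡ 0 and those with g(x, y) ≡ 0 (mod 7); the common zeros in that column are the intersection.
  x = 0: f ≡ 0 at y ∈ {0}; g ≡ 0 at y ∈ {4}; common: ∅.
  x = 1: f ≡ 0 at y ∈ {0}; g ≡ 0 at y ∈ {0}; common: {0}.
  x = 2: f ≡ 0 at y ∈ {0}; g ≡ 0 at y ∈ ∅; common: ∅.
  x = 3: f ≡ 0 at y ∈ {0}; g ≡ 0 at y ∈ {0}; common: {0}.
  x = 4: f ≡ 0 at y ∈ {0}; g ≡ 0 at y ∈ {3}; common: ∅.
  x = 5: f ≡ 0 at y ∈ {0}; g ≡ 0 at y ∈ {3}; common: ∅.
  x = 6: f ≡ 0 at y ∈ {0}; g ≡ 0 at y ∈ {4}; common: ∅.
Collecting: common zeros = {(1, 0), (3, 0)}, so the count is 2.
Comparison with the Bézout bound: 2 ≤ 2 = deg(f)·deg(g), as expected for curves with no common component (the bound is attained).


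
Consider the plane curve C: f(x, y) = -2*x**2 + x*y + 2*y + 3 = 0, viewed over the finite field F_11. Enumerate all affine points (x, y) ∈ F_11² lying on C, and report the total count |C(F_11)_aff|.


Affine F_11-points: {(0, 4), (1, 7), (2, 4), (3, 3), (4, 3), (5, 2), (6, 10), (7, 2), (8, 7), (10, 10)}; count = 10.

For each of the 121 pairs (x, y) ∈ F_11², evaluate f(x, y) mod 11. Record the zeros.
  x = 0: [0↦3, 1↦5, 2↦7, 3↦9, 4↦0, 5↦2, 6↦4, 7↦6, 8↦8, 9↦10, 10↦1]  zeros at y ∈ {4}
  x = 1: [0↦1, 1↦4, 2↦7, 3↦10, 4↦2, 5↦5, 6↦8, 7↦0, 8↦3, 9↦6, 10↦9]  zeros at y ∈ {7}
  x = 2: [0↦6, 1↦10, 2↦3, 3↦7, 4↦0, 5↦4, 6↦8, 7↦1, 8↦5, 9↦9, 10↦2]  zeros at y ∈ {4}
  x = 3: [0↦7, 1↦1, 2↦6, 3↦0, 4↦5, 5↦10, 6↦4, 7↦9, 8↦3, 9↦8, 10↦2]  zeros at y ∈ {3}
  x = 4: [0↦4, 1↦10, 2↦5, 3↦0, 4↦6, 5↦1, 6↦7, 7↦2, 8↦8, 9↦3, 10↦9]  zeros at y ∈ {3}
  x = 5: [0↦8, 1↦4, 2↦0, 3↦7, 4↦3, 5↦10, 6↦6, 7↦2, 8↦9, 9↦5, 10↦1]  zeros at y ∈ {2}
  x = 6: [0↦8, 1↦5, 2↦2, 3↦10, 4↦7, 5↦4, 6↦1, 7↦9, 8↦6, 9↦3, 10↦0]  zeros at y ∈ {10}
  x = 7: [0↦4, 1↦2, 2↦0, 3↦9, 4↦7, 5↦5, 6↦3, 7↦1, 8↦10, 9↦8, 10↦6]  zeros at y ∈ {2}
  x = 8: [0↦7, 1↦6, 2↦5, 3↦4, 4↦3, 5↦2, 6↦1, 7↦0, 8↦10, 9↦9, 10↦8]  zeros at y ∈ {7}
  x = 9: [0↦6, 1↦6, 2↦6, 3↦6, 4↦6, 5↦6, 6↦6, 7↦6, 8↦6, 9↦6, 10↦6]  zeros at y ∈ ∅
  x = 10: [0↦1, 1↦2, 2↦3, 3↦4, 4↦5, 5↦6, 6↦7, 7↦8, 8↦9, 9↦10, 10↦0]  zeros at y ∈ {10}
Collecting zeros: affine points = {(0, 4), (1, 7), (2, 4), (3, 3), (4, 3), (5, 2), (6, 10), (7, 2), (8, 7), (10, 10)}.
Total count |C(F_11)_aff| = 10.


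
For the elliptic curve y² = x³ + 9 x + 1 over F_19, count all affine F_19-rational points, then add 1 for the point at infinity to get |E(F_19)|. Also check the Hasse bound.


Affine points = {(0, 1), (0, 18), (1, 7), (1, 12), (3, 6), (3, 13), (4, 5), (4, 14), (5, 0), (6, 9), (6, 10), (11, 5), (11, 14), (13, 4), (13, 15), (16, 2), (16, 17)}; affine count = 17; |E(F_19)| = 18.

Discriminant check: Δ ∝ 4a³ + 27b² = 4·9³ + 27·1² = 4·729 + 27·1 ≡ 17 (mod 19). Nonzero ⇒ E is nonsingular.
For each x ∈ F_19, compute rhs = x³ + 9·x + 1 mod 19, then count y ∈ F_19 with y² ≡ rhs.
  x = 0: rhs = 1, matching y values: 1, 18 (2 points).
  x = 1: rhs = 11, matching y values: 7, 12 (2 points).
  x = 2: rhs = 8, matching y values: none (0 points).
  x = 3: rhs = 17, matching y values: 6, 13 (2 points).
  x = 4: rhs = 6, matching y values: 5, 14 (2 points).
  x = 5: rhs = 0, matching y values: 0 (1 points).
  x = 6: rhs = 5, matching y values: 9, 10 (2 points).
  x = 7: rhs = 8, matching y values: none (0 points).
  x = 8: rhs = 15, matching y values: none (0 points).
  x = 9: rhs = 13, matching y values: none (0 points).
  x = 10: rhs = 8, matching y values: none (0 points).
  x = 11: rhs = 6, matching y values: 5, 14 (2 points).
  x = 12: rhs = 13, matching y values: none (0 points).
  x = 13: rhs = 16, matching y values: 4, 15 (2 points).
  x = 14: rhs = 2, matching y values: none (0 points).
  x = 15: rhs = 15, matching y values: none (0 points).
  x = 16: rhs = 4, matching y values: 2, 17 (2 points).
  x = 17: rhs = 13, matching y values: none (0 points).
  x = 18: rhs = 10, matching y values: none (0 points).
Total affine count: 17.
Full point count |E(F_19)| = 17 + 1 = 18.
Hasse bound: |18 − (19+1)| = |-2| = 2 ≤ 2√19 ≈ 8.7178 ✓.


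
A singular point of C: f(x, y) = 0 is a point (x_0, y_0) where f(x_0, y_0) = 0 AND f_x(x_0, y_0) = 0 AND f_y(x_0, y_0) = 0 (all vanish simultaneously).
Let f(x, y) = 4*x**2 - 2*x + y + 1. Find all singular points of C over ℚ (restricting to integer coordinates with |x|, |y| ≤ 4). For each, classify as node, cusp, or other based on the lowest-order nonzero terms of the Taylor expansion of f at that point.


No singular points in the scanned grid; C is smooth there.

Compute partial derivatives:
  f_x = 8*x - 2.
  f_y = 1.
f_y = 1 is a nonzero constant, so f_y never vanishes: no point (x, y) can satisfy f = f_x = f_y = 0. In particular no (x, y) ∈ {−4, ..., 4}² is singular; the curve is smooth.


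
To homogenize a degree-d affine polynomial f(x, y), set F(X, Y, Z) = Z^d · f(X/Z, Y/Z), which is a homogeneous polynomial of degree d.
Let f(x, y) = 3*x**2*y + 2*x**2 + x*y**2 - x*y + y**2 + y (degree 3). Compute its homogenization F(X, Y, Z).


F(X, Y, Z) = 3*X**2*Y + 2*X**2*Z + X*Y**2 - X*Y*Z + Y**2*Z + Y*Z**2

deg(f) = 3.
Substitute x = X/Z, y = Y/Z into f, then multiply by Z^3.
  monomial 3·x^2·y^1 ↦ 3·X^2·Y^1·Z^0.
  monomial 2·x^2·y^0 ↦ 2·X^2·Y^0·Z^1.
  monomial 1·x^1·y^2 ↦ 1·X^1·Y^2·Z^0.
  monomial -1·x^1·y^1 ↦ -1·X^1·Y^1·Z^1.
  monomial 1·x^0·y^2 ↦ 1·X^0·Y^2·Z^1.
  monomial 1·x^0·y^1 ↦ 1·X^0·Y^1·Z^2.
Collecting: F(X, Y, Z) = 3*X**2*Y + 2*X**2*Z + X*Y**2 - X*Y*Z + Y**2*Z + Y*Z**2.


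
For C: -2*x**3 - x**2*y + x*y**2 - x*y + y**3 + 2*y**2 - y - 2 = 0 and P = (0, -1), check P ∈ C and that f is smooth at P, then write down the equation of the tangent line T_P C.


Tangent line at P: 2*x - 2*y - 2 = 0.

Step 1: f(0, -1) = 0, so P lies on C.
Step 2: partial derivatives
  f_x(x, y) = -6*x**2 - 2*x*y + y**2 - y, f_y(x, y) = -x**2 + 2*x*y - x + 3*y**2 + 4*y - 1.
  f_x(P) = 2, f_y(P) = -2 (gradient nonzero, so P is smooth).
Step 3: tangent line at P: 2·(x − 0) + -2·(y − -1) = 0.
Expanding: 2*x - 2*y - 2 = 0.


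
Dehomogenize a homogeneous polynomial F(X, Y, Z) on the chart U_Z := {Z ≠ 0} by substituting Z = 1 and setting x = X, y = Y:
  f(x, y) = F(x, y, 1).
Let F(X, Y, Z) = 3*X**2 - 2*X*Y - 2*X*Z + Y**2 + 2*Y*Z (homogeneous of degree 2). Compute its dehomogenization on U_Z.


f(x, y) = 3*x**2 - 2*x*y - 2*x + y**2 + 2*y

On U_Z we set Z = 1. Each monomial c·X^i·Y^j·Z^k in F becomes c·x^i·y^j·1^k = c·x^i·y^j.
Substituting Z = 1: F(X, Y, 1) = 3*x**2 - 2*x*y - 2*x + y**2 + 2*y.
Note: deg(f) ≤ deg(F) = 2; strict inequality happens when F is divisible by Z (lost terms).


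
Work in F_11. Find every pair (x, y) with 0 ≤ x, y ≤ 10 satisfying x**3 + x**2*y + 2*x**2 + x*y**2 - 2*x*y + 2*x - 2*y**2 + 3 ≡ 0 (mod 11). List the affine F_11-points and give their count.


Affine F_11-points: {(1, 5), (4, 9), (5, 7), (5, 10), (9, 4), (9, 9), (10, 6)}; count = 7.

For each of the 121 pairs (x, y) ∈ F_11², evaluate f(x, y) mod 11. Record the zeros.
  x = 0: [0↦3, 1↦1, 2↦6, 3↦7, 4↦4, 5↦8, 6↦8, 7↦4, 8↦7, 9↦6, 10↦1]  zeros at y ∈ ∅
  x = 1: [0↦8, 1↦6, 2↦2, 3↦7, 4↦10, 5↦0, 6↦10, 7↦7, 8↦2, 9↦6, 10↦8]  zeros at y ∈ {5}
  x = 2: [0↦1, 1↦1, 2↦1, 3↦1, 4↦1, 5↦1, 6↦1, 7↦1, 8↦1, 9↦1, 10↦1]  zeros at y ∈ ∅
  x = 3: [0↦10, 1↦3, 2↦9, 3↦6, 4↦5, 5↦6, 6↦9, 7↦3, 8↦10, 9↦8, 10↦8]  zeros at y ∈ ∅
  x = 4: [0↦8, 1↦7, 2↦10, 3↦6, 4↦6, 5↦10, 6↦7, 7↦8, 8↦2, 9↦0, 10↦2]  zeros at y ∈ {9}
  x = 5: [0↦1, 1↦8, 2↦10, 3↦7, 4↦10, 5↦8, 6↦1, 7↦0, 8↦5, 9↦5, 10↦0]  zeros at y ∈ {7, 10}
  x = 6: [0↦6, 1↦1, 2↦4, 3↦4, 4↦1, 5↦6, 6↦8, 7↦7, 8↦3, 9↦7, 10↦8]  zeros at y ∈ ∅
  x = 7: [0↦7, 1↦3, 2↦9, 3↦3, 4↦7, 5↦10, 6↦1, 7↦2, 8↦2, 9↦1, 10↦10]  zeros at y ∈ ∅
  x = 8: [0↦10, 1↦9, 2↦9, 3↦10, 4↦1, 5↦4, 6↦8, 7↦2, 8↦8, 9↦4, 10↦1]  zeros at y ∈ ∅
  x = 9: [0↦10, 1↦3, 2↦10, 3↦9, 4↦0, 5↦5, 6↦2, 7↦2, 8↦5, 9↦0, 10↦9]  zeros at y ∈ {4, 9}
  x = 10: [0↦2, 1↦2, 2↦7, 3↦6, 4↦10, 5↦8, 6↦0, 7↦8, 8↦10, 9↦6, 10↦7]  zeros at y ∈ {6}
Collecting zeros: affine points = {(1, 5), (4, 9), (5, 7), (5, 10), (9, 4), (9, 9), (10, 6)}.
Total count |C(F_11)_aff| = 7.


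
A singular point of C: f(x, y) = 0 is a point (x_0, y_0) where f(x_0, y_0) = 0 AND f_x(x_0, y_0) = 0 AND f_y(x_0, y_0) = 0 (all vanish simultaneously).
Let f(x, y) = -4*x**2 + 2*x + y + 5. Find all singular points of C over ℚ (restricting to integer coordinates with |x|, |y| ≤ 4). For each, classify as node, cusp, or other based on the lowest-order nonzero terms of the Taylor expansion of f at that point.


No singular points in the scanned grid; C is smooth there.

Compute partial derivatives:
  f_x = 2 - 8*x.
  f_y = 1.
f_y = 1 is a nonzero constant, so f_y never vanishes: no point (x, y) can satisfy f = f_x = f_y = 0. In particular no (x, y) ∈ {−4, ..., 4}² is singular; the curve is smooth.


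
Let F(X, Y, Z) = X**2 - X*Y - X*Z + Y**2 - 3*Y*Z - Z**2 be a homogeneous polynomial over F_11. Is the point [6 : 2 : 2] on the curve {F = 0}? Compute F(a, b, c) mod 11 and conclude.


F(6,2,2) ≡ 0 (mod 11); P is on the curve.

Evaluate F(6, 2, 2) term-by-term (mod 11).
  X**2 ↦ 1·36·1·1 = 36
  -X*Y ↦ -1·6·2·1 = -12
  -X*Z ↦ -1·6·1·2 = -12
  Y**2 ↦ 1·1·4·1 = 4
  -3*Y*Z ↦ -3·1·2·2 = -12
  -Z**2 ↦ -1·1·1·4 = -4
Sum: F(6, 2, 2) = (36) + (-12) + (-12) + (4) + (-12) + (-4) = 0.
Reducing mod 11: 0 ≡ 0 (mod 11).
Since F(a, b, c) ≡ 0 (mod 11), P lies on the curve.


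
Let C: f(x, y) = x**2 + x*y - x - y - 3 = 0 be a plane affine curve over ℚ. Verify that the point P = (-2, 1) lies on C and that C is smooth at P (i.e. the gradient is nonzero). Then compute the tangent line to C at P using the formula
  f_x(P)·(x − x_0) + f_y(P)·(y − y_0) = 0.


Tangent line at P: -4*x - 3*y - 5 = 0.

Step 1: f(-2, 1) = 0, so P lies on C.
Step 2: partial derivatives
  f_x(x, y) = 2*x + y - 1, f_y(x, y) = x - 1.
  f_x(P) = -4, f_y(P) = -3 (gradient nonzero, so P is smooth).
Step 3: tangent line at P: -4·(x − -2) + -3·(y − 1) = 0.
Expanding: -4*x - 3*y - 5 = 0.


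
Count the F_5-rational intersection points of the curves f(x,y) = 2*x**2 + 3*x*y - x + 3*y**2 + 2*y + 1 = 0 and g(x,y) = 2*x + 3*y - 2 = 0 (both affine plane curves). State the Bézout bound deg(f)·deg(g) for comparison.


Common zeros: {(3, 2)}; count = 1; Bézout bound = 2.

deg(f) = 2, deg(g) = 1, so Bézout bound = 2.
Scan x ∈ F_5. For each x, list the y ∈ F_5 with f(x, y) ≡ 0 and those with g(x, y) ≡ 0 (mod 5); the common zeros in that column are the intersection.
  x = 0: f ≡ 0 at y ∈ ∅; g ≡ 0 at y ∈ {4}; common: ∅.
  x = 1: f ≡ 0 at y ∈ {1, 4}; g ≡ 0 at y ∈ {0}; common: ∅.
  x = 2: f ≡ 0 at y ∈ {2}; g ≡ 0 at y ∈ {1}; common: ∅.
  x = 3: f ≡ 0 at y ∈ {1, 2}; g ≡ 0 at y ∈ {2}; common: {2}.
  x = 4: f ≡ 0 at y ∈ ∅; g ≡ 0 at y ∈ {3}; common: ∅.
Collecting: common zeros = {(3, 2)}, so the count is 1.
Comparison with the Bézout bound: 1 ≤ 2 = deg(f)·deg(g), as expected for curves with no common component (the affine F_5-count falls short of the bound because intersections may lie at infinity, over extension fields, or carry multiplicity).


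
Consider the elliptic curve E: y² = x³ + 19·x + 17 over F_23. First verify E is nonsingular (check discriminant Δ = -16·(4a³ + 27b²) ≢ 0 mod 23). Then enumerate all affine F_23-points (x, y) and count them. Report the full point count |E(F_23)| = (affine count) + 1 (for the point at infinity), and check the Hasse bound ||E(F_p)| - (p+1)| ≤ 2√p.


Affine points = {(3, 3), (3, 20), (6, 5), (6, 18), (11, 4), (11, 19), (12, 8), (12, 15), (13, 0), (16, 1), (16, 22), (17, 3), (17, 20), (18, 2), (18, 21), (20, 5), (20, 18)}; affine count = 17; |E(F_23)| = 18.

Discriminant check: Δ ∝ 4a³ + 27b² = 4·19³ + 27·17² = 4·6859 + 27·289 ≡ 3 (mod 23). Nonzero ⇒ E is nonsingular.
For each x ∈ F_23, compute rhs = x³ + 19·x + 17 mod 23, then count y ∈ F_23 with y² ≡ rhs.
  x = 0: rhs = 17, matching y values: none (0 points).
  x = 1: rhs = 14, matching y values: none (0 points).
  x = 2: rhs = 17, matching y values: none (0 points).
  x = 3: rhs = 9, matching y values: 3, 20 (2 points).
  x = 4: rhs = 19, matching y values: none (0 points).
  x = 5: rhs = 7, matching y values: none (0 points).
  x = 6: rhs = 2, matching y values: 5, 18 (2 points).
  x = 7: rhs = 10, matching y values: none (0 points).
  x = 8: rhs = 14, matching y values: none (0 points).
  x = 9: rhs = 20, matching y values: none (0 points).
  x = 10: rhs = 11, matching y values: none (0 points).
  x = 11: rhs = 16, matching y values: 4, 19 (2 points).
  x = 12: rhs = 18, matching y values: 8, 15 (2 points).
  x = 13: rhs = 0, matching y values: 0 (1 points).
  x = 14: rhs = 14, matching y values: none (0 points).
  x = 15: rhs = 20, matching y values: none (0 points).
  x = 16: rhs = 1, matching y values: 1, 22 (2 points).
  x = 17: rhs = 9, matching y values: 3, 20 (2 points).
  x = 18: rhs = 4, matching y values: 2, 21 (2 points).
  x = 19: rhs = 15, matching y values: none (0 points).
  x = 20: rhs = 2, matching y values: 5, 18 (2 points).
  x = 21: rhs = 17, matching y values: none (0 points).
  x = 22: rhs = 20, matching y values: none (0 points).
Total affine count: 17.
Full point count |E(F_23)| = 17 + 1 = 18.
Hasse bound: |18 − (23+1)| = |-6| = 6 ≤ 2√23 ≈ 9.5917 ✓.


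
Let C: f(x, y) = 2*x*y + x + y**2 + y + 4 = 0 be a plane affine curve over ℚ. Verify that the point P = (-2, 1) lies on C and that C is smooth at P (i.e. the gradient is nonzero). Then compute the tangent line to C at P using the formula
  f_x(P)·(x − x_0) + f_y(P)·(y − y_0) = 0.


Tangent line at P: 3*x - y + 7 = 0.

Step 1: f(-2, 1) = 0, so P lies on C.
Step 2: partial derivatives
  f_x(x, y) = 2*y + 1, f_y(x, y) = 2*x + 2*y + 1.
  f_x(P) = 3, f_y(P) = -1 (gradient nonzero, so P is smooth).
Step 3: tangent line at P: 3·(x − -2) + -1·(y − 1) = 0.
Expanding: 3*x - y + 7 = 0.


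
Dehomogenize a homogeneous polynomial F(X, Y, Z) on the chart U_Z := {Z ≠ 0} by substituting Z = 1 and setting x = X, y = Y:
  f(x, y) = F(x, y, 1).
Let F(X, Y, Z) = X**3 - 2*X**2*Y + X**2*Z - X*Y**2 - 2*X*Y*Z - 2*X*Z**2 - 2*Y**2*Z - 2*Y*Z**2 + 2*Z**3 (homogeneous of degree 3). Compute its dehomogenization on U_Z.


f(x, y) = x**3 - 2*x**2*y + x**2 - x*y**2 - 2*x*y - 2*x - 2*y**2 - 2*y + 2

On U_Z we set Z = 1. Each monomial c·X^i·Y^j·Z^k in F becomes c·x^i·y^j·1^k = c·x^i·y^j.
Substituting Z = 1: F(X, Y, 1) = x**3 - 2*x**2*y + x**2 - x*y**2 - 2*x*y - 2*x - 2*y**2 - 2*y + 2.
Note: deg(f) ≤ deg(F) = 3; strict inequality happens when F is divisible by Z (lost terms).


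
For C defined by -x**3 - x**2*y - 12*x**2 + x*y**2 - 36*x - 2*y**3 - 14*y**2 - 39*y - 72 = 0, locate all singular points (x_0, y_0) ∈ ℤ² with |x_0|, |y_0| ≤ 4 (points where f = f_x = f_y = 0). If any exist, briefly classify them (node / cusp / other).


Singular points: {(-3, -3)}; classification: cusp.

Compute partial derivatives:
  f_x = -3*x**2 - 2*x*y - 24*x + y**2 - 36.
  f_y = -x**2 + 2*x*y - 6*y**2 - 28*y - 39.
Scan x_0 ∈ {−4, ..., 4}. For each x_0, f_y(x_0, y) is a polynomial in y; find its integer roots y ∈ {−4, ..., 4}, then test f_x and f at those candidates.
  x = -4: f_y(-4, y) = -6*y**2 - 36*y - 55; no integer root y with |y| ≤ 4.
  x = -3: f_y(-3, y) = -6*y**2 - 34*y - 48; vanishes at y ∈ {-3}. (-3, -3): f_x = 0, f = 0 — SINGULAR.
  x = -2: f_y(-2, y) = -6*y**2 - 32*y - 43; no integer root y with |y| ≤ 4.
  x = -1: f_y(-1, y) = -6*y**2 - 30*y - 40; no integer root y with |y| ≤ 4.
  x = 0: f_y(0, y) = -6*y**2 - 28*y - 39; no integer root y with |y| ≤ 4.
  x = 1: f_y(1, y) = -6*y**2 - 26*y - 40; no integer root y with |y| ≤ 4.
  x = 2: f_y(2, y) = -6*y**2 - 24*y - 43; no integer root y with |y| ≤ 4.
  x = 3: f_y(3, y) = -6*y**2 - 22*y - 48; no integer root y with |y| ≤ 4.
  x = 4: f_y(4, y) = -6*y**2 - 20*y - 55; no integer root y with |y| ≤ 4.
Only singular point on the grid: (-3, -3).
Classify: substitute x = -3 + u, y = -3 + v and expand: f = -u**3 - u**2*v + u*v**2 - 2*v**3 + v**2.
No constant or linear terms (consistent with a singular point). Quadratic part: v**2. Cubic part: -u**3 - u**2*v + u*v**2 - 2*v**3.
The quadratic part v**2 is a perfect square, so there is a single (double) tangent line v = 0, i.e. y = -3. Restricting the cubic part to that line (v = 0) leaves -u**3 ≠ 0, so f is not divisible by v and the branch is v² ≈ u**3 to lowest order — this is a cusp.
Classification: cusp.


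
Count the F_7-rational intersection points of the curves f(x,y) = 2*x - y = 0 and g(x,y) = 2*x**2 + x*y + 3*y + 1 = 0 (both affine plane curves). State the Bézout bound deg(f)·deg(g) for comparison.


Common zeros: ∅; count = 0; Bézout bound = 2.

deg(f) = 1, deg(g) = 2, so Bézout bound = 2.
Scan x ∈ F_7. For each x, list the y ∈ F_7 with f(x, y) ≡ 0 and those with g(x, y) ≡ 0 (mod 7); the common zeros in that column are the intersection.
  x = 0: f ≡ 0 at y ∈ {0}; g ≡ 0 at y ∈ {2}; common: ∅.
  x = 1: f ≡ 0 at y ∈ {2}; g ≡ 0 at y ∈ {1}; common: ∅.
  x = 2: f ≡ 0 at y ∈ {4}; g ≡ 0 at y ∈ {1}; common: ∅.
  x = 3: f ≡ 0 at y ∈ {6}; g ≡ 0 at y ∈ {5}; common: ∅.
  x = 4: f ≡ 0 at y ∈ {1}; g ≡ 0 at y ∈ ∅; common: ∅.
  x = 5: f ≡ 0 at y ∈ {3}; g ≡ 0 at y ∈ {5}; common: ∅.
  x = 6: f ≡ 0 at y ∈ {5}; g ≡ 0 at y ∈ {2}; common: ∅.
Collecting: common zeros = ∅, so the count is 0.
Comparison with the Bézout bound: 0 ≤ 2 = deg(f)·deg(g), as expected for curves with no common component (the affine F_7-count falls short of the bound because intersections may lie at infinity, over extension fields, or carry multiplicity).


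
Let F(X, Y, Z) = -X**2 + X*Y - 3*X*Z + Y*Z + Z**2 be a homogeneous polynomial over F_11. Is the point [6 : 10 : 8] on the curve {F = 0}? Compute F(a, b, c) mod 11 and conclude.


F(6,10,8) ≡ 2 (mod 11); P is NOT on the curve.

Evaluate F(6, 10, 8) term-by-term (mod 11).
  -X**2 ↦ -1·36·1·1 = -36
  X*Y ↦ 1·6·10·1 = 60
  -3*X*Z ↦ -3·6·1·8 = -144
  Y*Z ↦ 1·1·10·8 = 80
  Z**2 ↦ 1·1·1·64 = 64
Sum: F(6, 10, 8) = (-36) + (60) + (-144) + (80) + (64) = 24.
Reducing mod 11: 24 ≡ 2 (mod 11).
Since F(a, b, c) ≡ 2 ≠ 0 (mod 11), P does NOT lie on the curve.


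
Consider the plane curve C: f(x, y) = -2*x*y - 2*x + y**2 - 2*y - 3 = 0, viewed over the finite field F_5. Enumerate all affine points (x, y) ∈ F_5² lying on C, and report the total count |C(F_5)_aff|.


Affine F_5-points: {(0, 3), (0, 4), (1, 0), (1, 4), (2, 2), (2, 4), (3, 4), (4, 1), (4, 4)}; count = 9.

For each of the 25 pairs (x, y) ∈ F_5², evaluate f(x, y) mod 5. Record the zeros.
  x = 0: [0↦2, 1↦1, 2↦2, 3↦0, 4↦0]  zeros at y ∈ {3, 4}
  x = 1: [0↦0, 1↦2, 2↦1, 3↦2, 4↦0]  zeros at y ∈ {0, 4}
  x = 2: [0↦3, 1↦3, 2↦0, 3↦4, 4↦0]  zeros at y ∈ {2, 4}
  x = 3: [0↦1, 1↦4, 2↦4, 3↦1, 4↦0]  zeros at y ∈ {4}
  x = 4: [0↦4, 1↦0, 2↦3, 3↦3, 4↦0]  zeros at y ∈ {1, 4}
Collecting zeros: affine points = {(0, 3), (0, 4), (1, 0), (1, 4), (2, 2), (2, 4), (3, 4), (4, 1), (4, 4)}.
Total count |C(F_5)_aff| = 9.
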